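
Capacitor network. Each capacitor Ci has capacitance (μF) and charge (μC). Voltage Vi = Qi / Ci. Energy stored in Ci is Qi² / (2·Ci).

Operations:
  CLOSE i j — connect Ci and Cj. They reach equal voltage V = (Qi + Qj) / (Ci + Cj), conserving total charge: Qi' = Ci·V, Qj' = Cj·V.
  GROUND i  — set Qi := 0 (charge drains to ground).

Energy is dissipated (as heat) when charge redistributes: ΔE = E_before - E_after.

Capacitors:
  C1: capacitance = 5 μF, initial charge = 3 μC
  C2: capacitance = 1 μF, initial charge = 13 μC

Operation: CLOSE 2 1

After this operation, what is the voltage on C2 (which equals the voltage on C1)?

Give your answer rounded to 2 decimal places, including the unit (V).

Answer: 2.67 V

Derivation:
Initial: C1(5μF, Q=3μC, V=0.60V), C2(1μF, Q=13μC, V=13.00V)
Op 1: CLOSE 2-1: Q_total=16.00, C_total=6.00, V=2.67; Q2=2.67, Q1=13.33; dissipated=64.067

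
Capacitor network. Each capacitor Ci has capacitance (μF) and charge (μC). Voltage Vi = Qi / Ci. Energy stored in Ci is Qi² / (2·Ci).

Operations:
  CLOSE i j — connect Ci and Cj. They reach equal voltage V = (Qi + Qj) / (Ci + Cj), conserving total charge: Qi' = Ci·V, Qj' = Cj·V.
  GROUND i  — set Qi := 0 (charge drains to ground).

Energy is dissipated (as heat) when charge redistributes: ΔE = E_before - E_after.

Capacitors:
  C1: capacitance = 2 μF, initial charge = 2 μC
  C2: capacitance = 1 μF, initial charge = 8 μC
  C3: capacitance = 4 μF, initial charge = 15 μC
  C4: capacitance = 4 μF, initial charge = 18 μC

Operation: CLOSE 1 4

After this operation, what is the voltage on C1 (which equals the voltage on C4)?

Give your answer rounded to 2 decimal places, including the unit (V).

Answer: 3.33 V

Derivation:
Initial: C1(2μF, Q=2μC, V=1.00V), C2(1μF, Q=8μC, V=8.00V), C3(4μF, Q=15μC, V=3.75V), C4(4μF, Q=18μC, V=4.50V)
Op 1: CLOSE 1-4: Q_total=20.00, C_total=6.00, V=3.33; Q1=6.67, Q4=13.33; dissipated=8.167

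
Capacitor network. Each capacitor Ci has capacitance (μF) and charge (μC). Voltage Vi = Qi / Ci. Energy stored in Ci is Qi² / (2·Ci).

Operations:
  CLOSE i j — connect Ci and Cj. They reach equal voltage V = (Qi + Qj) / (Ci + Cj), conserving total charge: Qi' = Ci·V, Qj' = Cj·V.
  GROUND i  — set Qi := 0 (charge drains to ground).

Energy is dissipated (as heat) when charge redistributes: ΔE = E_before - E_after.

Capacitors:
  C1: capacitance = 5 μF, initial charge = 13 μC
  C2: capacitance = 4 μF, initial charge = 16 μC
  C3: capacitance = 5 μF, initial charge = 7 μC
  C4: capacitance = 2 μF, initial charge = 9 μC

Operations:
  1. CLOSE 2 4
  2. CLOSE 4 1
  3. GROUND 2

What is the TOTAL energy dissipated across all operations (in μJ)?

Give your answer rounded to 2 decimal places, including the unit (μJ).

Answer: 36.64 μJ

Derivation:
Initial: C1(5μF, Q=13μC, V=2.60V), C2(4μF, Q=16μC, V=4.00V), C3(5μF, Q=7μC, V=1.40V), C4(2μF, Q=9μC, V=4.50V)
Op 1: CLOSE 2-4: Q_total=25.00, C_total=6.00, V=4.17; Q2=16.67, Q4=8.33; dissipated=0.167
Op 2: CLOSE 4-1: Q_total=21.33, C_total=7.00, V=3.05; Q4=6.10, Q1=15.24; dissipated=1.753
Op 3: GROUND 2: Q2=0; energy lost=34.722
Total dissipated: 36.642 μJ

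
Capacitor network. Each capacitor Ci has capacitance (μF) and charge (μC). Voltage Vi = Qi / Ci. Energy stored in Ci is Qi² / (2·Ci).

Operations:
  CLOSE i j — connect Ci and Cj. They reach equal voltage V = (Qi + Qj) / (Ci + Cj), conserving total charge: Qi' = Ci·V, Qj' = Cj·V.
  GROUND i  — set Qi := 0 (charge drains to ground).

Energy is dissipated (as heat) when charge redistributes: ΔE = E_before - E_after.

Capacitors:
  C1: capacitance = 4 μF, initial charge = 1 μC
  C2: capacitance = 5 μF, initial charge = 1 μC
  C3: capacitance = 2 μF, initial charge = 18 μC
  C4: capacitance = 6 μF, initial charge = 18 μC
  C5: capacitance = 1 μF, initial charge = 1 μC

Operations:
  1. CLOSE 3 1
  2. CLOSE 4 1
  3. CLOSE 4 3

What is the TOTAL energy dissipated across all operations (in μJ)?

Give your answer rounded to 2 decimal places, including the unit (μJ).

Answer: 51.08 μJ

Derivation:
Initial: C1(4μF, Q=1μC, V=0.25V), C2(5μF, Q=1μC, V=0.20V), C3(2μF, Q=18μC, V=9.00V), C4(6μF, Q=18μC, V=3.00V), C5(1μF, Q=1μC, V=1.00V)
Op 1: CLOSE 3-1: Q_total=19.00, C_total=6.00, V=3.17; Q3=6.33, Q1=12.67; dissipated=51.042
Op 2: CLOSE 4-1: Q_total=30.67, C_total=10.00, V=3.07; Q4=18.40, Q1=12.27; dissipated=0.033
Op 3: CLOSE 4-3: Q_total=24.73, C_total=8.00, V=3.09; Q4=18.55, Q3=6.18; dissipated=0.007
Total dissipated: 51.083 μJ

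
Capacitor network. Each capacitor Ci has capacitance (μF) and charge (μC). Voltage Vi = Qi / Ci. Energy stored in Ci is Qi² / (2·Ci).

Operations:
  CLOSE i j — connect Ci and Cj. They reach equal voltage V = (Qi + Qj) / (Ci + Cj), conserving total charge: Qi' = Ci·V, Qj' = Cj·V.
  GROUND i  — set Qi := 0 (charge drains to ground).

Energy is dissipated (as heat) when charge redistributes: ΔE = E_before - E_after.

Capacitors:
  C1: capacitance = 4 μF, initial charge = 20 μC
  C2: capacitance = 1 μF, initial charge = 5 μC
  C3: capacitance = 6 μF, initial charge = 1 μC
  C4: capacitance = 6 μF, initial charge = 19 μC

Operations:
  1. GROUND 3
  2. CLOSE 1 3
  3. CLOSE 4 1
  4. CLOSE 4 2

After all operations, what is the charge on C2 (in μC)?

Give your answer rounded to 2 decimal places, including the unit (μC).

Answer: 3.03 μC

Derivation:
Initial: C1(4μF, Q=20μC, V=5.00V), C2(1μF, Q=5μC, V=5.00V), C3(6μF, Q=1μC, V=0.17V), C4(6μF, Q=19μC, V=3.17V)
Op 1: GROUND 3: Q3=0; energy lost=0.083
Op 2: CLOSE 1-3: Q_total=20.00, C_total=10.00, V=2.00; Q1=8.00, Q3=12.00; dissipated=30.000
Op 3: CLOSE 4-1: Q_total=27.00, C_total=10.00, V=2.70; Q4=16.20, Q1=10.80; dissipated=1.633
Op 4: CLOSE 4-2: Q_total=21.20, C_total=7.00, V=3.03; Q4=18.17, Q2=3.03; dissipated=2.267
Final charges: Q1=10.80, Q2=3.03, Q3=12.00, Q4=18.17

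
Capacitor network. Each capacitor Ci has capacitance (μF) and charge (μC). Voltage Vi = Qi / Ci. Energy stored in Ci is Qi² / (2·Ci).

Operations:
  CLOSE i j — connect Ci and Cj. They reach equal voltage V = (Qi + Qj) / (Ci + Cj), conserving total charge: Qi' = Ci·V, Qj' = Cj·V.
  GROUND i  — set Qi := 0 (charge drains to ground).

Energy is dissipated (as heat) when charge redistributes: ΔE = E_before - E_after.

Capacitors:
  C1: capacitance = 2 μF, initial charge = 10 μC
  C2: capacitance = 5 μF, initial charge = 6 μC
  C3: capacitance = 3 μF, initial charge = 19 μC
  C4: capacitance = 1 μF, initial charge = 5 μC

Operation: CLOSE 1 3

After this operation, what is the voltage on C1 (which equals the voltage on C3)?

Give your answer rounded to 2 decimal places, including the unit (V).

Answer: 5.80 V

Derivation:
Initial: C1(2μF, Q=10μC, V=5.00V), C2(5μF, Q=6μC, V=1.20V), C3(3μF, Q=19μC, V=6.33V), C4(1μF, Q=5μC, V=5.00V)
Op 1: CLOSE 1-3: Q_total=29.00, C_total=5.00, V=5.80; Q1=11.60, Q3=17.40; dissipated=1.067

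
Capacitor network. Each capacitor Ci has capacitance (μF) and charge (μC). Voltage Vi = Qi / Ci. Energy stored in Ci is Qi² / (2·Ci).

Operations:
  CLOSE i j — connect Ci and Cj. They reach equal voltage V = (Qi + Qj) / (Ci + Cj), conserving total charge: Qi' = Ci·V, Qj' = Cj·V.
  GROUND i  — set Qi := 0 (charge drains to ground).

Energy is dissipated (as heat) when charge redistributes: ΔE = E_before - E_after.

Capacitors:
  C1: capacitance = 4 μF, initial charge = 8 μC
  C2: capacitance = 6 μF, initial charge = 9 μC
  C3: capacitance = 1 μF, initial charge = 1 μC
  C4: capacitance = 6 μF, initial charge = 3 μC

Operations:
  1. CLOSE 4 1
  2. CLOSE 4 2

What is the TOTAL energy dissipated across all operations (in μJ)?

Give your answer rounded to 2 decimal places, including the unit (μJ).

Answer: 2.94 μJ

Derivation:
Initial: C1(4μF, Q=8μC, V=2.00V), C2(6μF, Q=9μC, V=1.50V), C3(1μF, Q=1μC, V=1.00V), C4(6μF, Q=3μC, V=0.50V)
Op 1: CLOSE 4-1: Q_total=11.00, C_total=10.00, V=1.10; Q4=6.60, Q1=4.40; dissipated=2.700
Op 2: CLOSE 4-2: Q_total=15.60, C_total=12.00, V=1.30; Q4=7.80, Q2=7.80; dissipated=0.240
Total dissipated: 2.940 μJ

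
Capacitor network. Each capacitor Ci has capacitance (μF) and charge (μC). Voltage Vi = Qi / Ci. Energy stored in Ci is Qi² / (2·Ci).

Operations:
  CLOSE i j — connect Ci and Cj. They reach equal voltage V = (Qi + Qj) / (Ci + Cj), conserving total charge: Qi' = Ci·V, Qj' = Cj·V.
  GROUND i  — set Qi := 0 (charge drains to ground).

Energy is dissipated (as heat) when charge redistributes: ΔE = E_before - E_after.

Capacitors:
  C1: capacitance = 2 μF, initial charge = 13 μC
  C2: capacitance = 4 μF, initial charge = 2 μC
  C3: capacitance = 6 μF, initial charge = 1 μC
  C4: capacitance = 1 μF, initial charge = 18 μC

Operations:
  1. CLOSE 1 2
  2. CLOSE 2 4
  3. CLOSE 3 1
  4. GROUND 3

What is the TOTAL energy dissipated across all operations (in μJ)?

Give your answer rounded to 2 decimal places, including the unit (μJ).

Answer: 125.87 μJ

Derivation:
Initial: C1(2μF, Q=13μC, V=6.50V), C2(4μF, Q=2μC, V=0.50V), C3(6μF, Q=1μC, V=0.17V), C4(1μF, Q=18μC, V=18.00V)
Op 1: CLOSE 1-2: Q_total=15.00, C_total=6.00, V=2.50; Q1=5.00, Q2=10.00; dissipated=24.000
Op 2: CLOSE 2-4: Q_total=28.00, C_total=5.00, V=5.60; Q2=22.40, Q4=5.60; dissipated=96.100
Op 3: CLOSE 3-1: Q_total=6.00, C_total=8.00, V=0.75; Q3=4.50, Q1=1.50; dissipated=4.083
Op 4: GROUND 3: Q3=0; energy lost=1.688
Total dissipated: 125.871 μJ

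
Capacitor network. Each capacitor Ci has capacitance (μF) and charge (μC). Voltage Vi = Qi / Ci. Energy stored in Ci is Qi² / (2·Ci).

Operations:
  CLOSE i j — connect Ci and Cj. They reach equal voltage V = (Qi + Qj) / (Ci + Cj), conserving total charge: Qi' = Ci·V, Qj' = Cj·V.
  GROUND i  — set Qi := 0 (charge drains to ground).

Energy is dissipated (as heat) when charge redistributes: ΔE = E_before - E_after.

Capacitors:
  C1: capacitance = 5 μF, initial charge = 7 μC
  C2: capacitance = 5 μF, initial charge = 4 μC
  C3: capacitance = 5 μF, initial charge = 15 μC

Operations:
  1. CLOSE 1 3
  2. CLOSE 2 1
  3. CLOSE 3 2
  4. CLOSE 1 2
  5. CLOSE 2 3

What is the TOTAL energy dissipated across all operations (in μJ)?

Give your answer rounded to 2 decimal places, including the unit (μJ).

Initial: C1(5μF, Q=7μC, V=1.40V), C2(5μF, Q=4μC, V=0.80V), C3(5μF, Q=15μC, V=3.00V)
Op 1: CLOSE 1-3: Q_total=22.00, C_total=10.00, V=2.20; Q1=11.00, Q3=11.00; dissipated=3.200
Op 2: CLOSE 2-1: Q_total=15.00, C_total=10.00, V=1.50; Q2=7.50, Q1=7.50; dissipated=2.450
Op 3: CLOSE 3-2: Q_total=18.50, C_total=10.00, V=1.85; Q3=9.25, Q2=9.25; dissipated=0.613
Op 4: CLOSE 1-2: Q_total=16.75, C_total=10.00, V=1.68; Q1=8.38, Q2=8.38; dissipated=0.153
Op 5: CLOSE 2-3: Q_total=17.62, C_total=10.00, V=1.76; Q2=8.81, Q3=8.81; dissipated=0.038
Total dissipated: 6.454 μJ

Answer: 6.45 μJ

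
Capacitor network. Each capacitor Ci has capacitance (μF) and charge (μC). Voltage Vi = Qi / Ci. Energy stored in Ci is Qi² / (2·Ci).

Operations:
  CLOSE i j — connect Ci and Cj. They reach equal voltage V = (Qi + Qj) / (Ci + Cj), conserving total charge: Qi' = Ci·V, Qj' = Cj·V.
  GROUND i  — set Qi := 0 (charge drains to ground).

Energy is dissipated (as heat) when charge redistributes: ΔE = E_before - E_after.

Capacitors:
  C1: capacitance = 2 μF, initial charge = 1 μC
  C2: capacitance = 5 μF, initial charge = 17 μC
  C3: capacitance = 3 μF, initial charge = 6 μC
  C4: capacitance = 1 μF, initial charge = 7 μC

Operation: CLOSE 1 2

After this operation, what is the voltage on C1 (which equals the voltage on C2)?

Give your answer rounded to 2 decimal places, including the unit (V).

Initial: C1(2μF, Q=1μC, V=0.50V), C2(5μF, Q=17μC, V=3.40V), C3(3μF, Q=6μC, V=2.00V), C4(1μF, Q=7μC, V=7.00V)
Op 1: CLOSE 1-2: Q_total=18.00, C_total=7.00, V=2.57; Q1=5.14, Q2=12.86; dissipated=6.007

Answer: 2.57 V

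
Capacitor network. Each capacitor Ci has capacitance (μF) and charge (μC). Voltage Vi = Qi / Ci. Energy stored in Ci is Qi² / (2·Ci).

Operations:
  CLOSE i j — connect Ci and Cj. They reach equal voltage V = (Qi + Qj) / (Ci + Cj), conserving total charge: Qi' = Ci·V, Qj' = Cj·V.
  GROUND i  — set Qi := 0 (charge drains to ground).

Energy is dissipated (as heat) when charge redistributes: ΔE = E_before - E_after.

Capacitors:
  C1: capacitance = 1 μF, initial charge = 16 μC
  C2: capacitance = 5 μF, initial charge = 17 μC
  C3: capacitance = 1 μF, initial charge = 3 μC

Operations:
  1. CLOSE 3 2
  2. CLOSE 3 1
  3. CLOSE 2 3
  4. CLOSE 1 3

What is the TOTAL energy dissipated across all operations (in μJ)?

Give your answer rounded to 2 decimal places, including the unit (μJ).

Initial: C1(1μF, Q=16μC, V=16.00V), C2(5μF, Q=17μC, V=3.40V), C3(1μF, Q=3μC, V=3.00V)
Op 1: CLOSE 3-2: Q_total=20.00, C_total=6.00, V=3.33; Q3=3.33, Q2=16.67; dissipated=0.067
Op 2: CLOSE 3-1: Q_total=19.33, C_total=2.00, V=9.67; Q3=9.67, Q1=9.67; dissipated=40.111
Op 3: CLOSE 2-3: Q_total=26.33, C_total=6.00, V=4.39; Q2=21.94, Q3=4.39; dissipated=16.713
Op 4: CLOSE 1-3: Q_total=14.06, C_total=2.00, V=7.03; Q1=7.03, Q3=7.03; dissipated=6.964
Total dissipated: 63.854 μJ

Answer: 63.85 μJ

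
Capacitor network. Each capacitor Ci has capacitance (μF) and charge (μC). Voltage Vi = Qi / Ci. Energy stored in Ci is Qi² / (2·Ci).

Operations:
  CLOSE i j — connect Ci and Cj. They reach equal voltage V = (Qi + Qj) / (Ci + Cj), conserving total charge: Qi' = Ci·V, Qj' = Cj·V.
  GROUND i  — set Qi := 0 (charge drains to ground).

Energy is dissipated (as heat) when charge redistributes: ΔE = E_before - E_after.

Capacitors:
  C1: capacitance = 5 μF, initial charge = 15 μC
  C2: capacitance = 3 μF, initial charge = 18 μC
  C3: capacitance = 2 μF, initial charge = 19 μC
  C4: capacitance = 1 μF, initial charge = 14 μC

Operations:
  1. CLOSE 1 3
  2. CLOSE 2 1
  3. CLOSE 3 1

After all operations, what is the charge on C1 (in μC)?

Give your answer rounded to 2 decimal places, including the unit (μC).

Initial: C1(5μF, Q=15μC, V=3.00V), C2(3μF, Q=18μC, V=6.00V), C3(2μF, Q=19μC, V=9.50V), C4(1μF, Q=14μC, V=14.00V)
Op 1: CLOSE 1-3: Q_total=34.00, C_total=7.00, V=4.86; Q1=24.29, Q3=9.71; dissipated=30.179
Op 2: CLOSE 2-1: Q_total=42.29, C_total=8.00, V=5.29; Q2=15.86, Q1=26.43; dissipated=1.224
Op 3: CLOSE 3-1: Q_total=36.14, C_total=7.00, V=5.16; Q3=10.33, Q1=25.82; dissipated=0.131
Final charges: Q1=25.82, Q2=15.86, Q3=10.33, Q4=14.00

Answer: 25.82 μC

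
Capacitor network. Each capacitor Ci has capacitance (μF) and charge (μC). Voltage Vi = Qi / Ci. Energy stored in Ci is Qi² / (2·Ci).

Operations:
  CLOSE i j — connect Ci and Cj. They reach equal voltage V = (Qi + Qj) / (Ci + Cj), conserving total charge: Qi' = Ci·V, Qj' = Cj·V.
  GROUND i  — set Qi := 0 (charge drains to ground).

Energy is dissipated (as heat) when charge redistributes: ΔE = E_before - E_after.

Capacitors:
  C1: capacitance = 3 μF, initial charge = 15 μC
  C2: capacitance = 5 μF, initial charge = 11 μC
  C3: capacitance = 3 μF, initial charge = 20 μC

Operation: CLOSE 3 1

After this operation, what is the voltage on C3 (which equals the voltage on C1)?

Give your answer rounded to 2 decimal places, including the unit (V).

Initial: C1(3μF, Q=15μC, V=5.00V), C2(5μF, Q=11μC, V=2.20V), C3(3μF, Q=20μC, V=6.67V)
Op 1: CLOSE 3-1: Q_total=35.00, C_total=6.00, V=5.83; Q3=17.50, Q1=17.50; dissipated=2.083

Answer: 5.83 V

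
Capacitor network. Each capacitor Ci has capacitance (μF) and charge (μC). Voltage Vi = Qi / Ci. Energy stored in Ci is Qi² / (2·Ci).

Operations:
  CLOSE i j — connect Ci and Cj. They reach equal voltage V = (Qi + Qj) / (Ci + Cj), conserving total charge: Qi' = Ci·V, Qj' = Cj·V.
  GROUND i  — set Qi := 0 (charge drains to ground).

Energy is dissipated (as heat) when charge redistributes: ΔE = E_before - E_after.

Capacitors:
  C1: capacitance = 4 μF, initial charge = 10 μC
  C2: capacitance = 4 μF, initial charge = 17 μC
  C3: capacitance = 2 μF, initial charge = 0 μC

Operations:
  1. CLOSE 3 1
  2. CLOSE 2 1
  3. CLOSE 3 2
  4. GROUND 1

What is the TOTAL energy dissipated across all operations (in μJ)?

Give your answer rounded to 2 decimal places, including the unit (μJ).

Answer: 29.46 μJ

Derivation:
Initial: C1(4μF, Q=10μC, V=2.50V), C2(4μF, Q=17μC, V=4.25V), C3(2μF, Q=0μC, V=0.00V)
Op 1: CLOSE 3-1: Q_total=10.00, C_total=6.00, V=1.67; Q3=3.33, Q1=6.67; dissipated=4.167
Op 2: CLOSE 2-1: Q_total=23.67, C_total=8.00, V=2.96; Q2=11.83, Q1=11.83; dissipated=6.674
Op 3: CLOSE 3-2: Q_total=15.17, C_total=6.00, V=2.53; Q3=5.06, Q2=10.11; dissipated=1.112
Op 4: GROUND 1: Q1=0; energy lost=17.503
Total dissipated: 29.456 μJ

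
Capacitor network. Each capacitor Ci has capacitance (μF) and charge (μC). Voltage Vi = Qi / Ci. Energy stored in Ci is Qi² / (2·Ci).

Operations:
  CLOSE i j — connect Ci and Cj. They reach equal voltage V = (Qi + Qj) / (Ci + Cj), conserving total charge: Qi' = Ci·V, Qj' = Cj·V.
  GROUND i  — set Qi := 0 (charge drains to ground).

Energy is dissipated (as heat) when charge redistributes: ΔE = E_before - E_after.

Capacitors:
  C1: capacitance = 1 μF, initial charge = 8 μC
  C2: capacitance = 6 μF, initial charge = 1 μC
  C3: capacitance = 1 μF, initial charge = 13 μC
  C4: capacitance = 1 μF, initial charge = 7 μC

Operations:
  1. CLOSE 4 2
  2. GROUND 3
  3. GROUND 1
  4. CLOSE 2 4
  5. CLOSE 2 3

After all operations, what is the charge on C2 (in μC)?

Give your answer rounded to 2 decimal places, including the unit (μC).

Answer: 5.88 μC

Derivation:
Initial: C1(1μF, Q=8μC, V=8.00V), C2(6μF, Q=1μC, V=0.17V), C3(1μF, Q=13μC, V=13.00V), C4(1μF, Q=7μC, V=7.00V)
Op 1: CLOSE 4-2: Q_total=8.00, C_total=7.00, V=1.14; Q4=1.14, Q2=6.86; dissipated=20.012
Op 2: GROUND 3: Q3=0; energy lost=84.500
Op 3: GROUND 1: Q1=0; energy lost=32.000
Op 4: CLOSE 2-4: Q_total=8.00, C_total=7.00, V=1.14; Q2=6.86, Q4=1.14; dissipated=0.000
Op 5: CLOSE 2-3: Q_total=6.86, C_total=7.00, V=0.98; Q2=5.88, Q3=0.98; dissipated=0.560
Final charges: Q1=0.00, Q2=5.88, Q3=0.98, Q4=1.14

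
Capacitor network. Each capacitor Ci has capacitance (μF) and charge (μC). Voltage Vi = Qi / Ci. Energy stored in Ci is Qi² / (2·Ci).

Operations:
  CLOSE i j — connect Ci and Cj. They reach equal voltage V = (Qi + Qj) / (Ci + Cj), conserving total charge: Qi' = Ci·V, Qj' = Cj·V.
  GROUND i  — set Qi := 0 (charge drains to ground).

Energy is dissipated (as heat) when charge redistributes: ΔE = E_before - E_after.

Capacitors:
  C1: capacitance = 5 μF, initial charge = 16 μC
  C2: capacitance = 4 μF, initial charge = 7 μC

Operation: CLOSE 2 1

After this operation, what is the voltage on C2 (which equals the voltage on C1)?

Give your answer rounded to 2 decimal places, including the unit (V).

Answer: 2.56 V

Derivation:
Initial: C1(5μF, Q=16μC, V=3.20V), C2(4μF, Q=7μC, V=1.75V)
Op 1: CLOSE 2-1: Q_total=23.00, C_total=9.00, V=2.56; Q2=10.22, Q1=12.78; dissipated=2.336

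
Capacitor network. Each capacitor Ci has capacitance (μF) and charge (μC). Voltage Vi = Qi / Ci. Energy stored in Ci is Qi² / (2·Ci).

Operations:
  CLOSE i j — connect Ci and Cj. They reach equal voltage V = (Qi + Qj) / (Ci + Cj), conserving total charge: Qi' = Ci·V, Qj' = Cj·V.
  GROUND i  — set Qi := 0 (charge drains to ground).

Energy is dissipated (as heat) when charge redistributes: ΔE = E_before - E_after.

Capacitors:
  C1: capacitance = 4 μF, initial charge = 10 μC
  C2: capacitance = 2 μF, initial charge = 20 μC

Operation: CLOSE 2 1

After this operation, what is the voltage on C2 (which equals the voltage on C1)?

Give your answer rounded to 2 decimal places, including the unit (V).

Answer: 5.00 V

Derivation:
Initial: C1(4μF, Q=10μC, V=2.50V), C2(2μF, Q=20μC, V=10.00V)
Op 1: CLOSE 2-1: Q_total=30.00, C_total=6.00, V=5.00; Q2=10.00, Q1=20.00; dissipated=37.500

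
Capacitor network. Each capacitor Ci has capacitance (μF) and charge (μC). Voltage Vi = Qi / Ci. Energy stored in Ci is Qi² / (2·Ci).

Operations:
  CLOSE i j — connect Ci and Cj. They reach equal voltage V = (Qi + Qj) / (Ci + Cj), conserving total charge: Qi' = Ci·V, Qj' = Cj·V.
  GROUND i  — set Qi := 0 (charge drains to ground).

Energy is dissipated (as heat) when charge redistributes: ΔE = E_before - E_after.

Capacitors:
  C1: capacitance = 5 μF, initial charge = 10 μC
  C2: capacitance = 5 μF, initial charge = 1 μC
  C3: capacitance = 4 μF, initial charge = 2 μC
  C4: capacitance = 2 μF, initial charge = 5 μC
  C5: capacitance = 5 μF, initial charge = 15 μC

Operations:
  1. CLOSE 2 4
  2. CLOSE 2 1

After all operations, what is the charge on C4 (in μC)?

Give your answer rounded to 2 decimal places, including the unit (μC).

Answer: 1.71 μC

Derivation:
Initial: C1(5μF, Q=10μC, V=2.00V), C2(5μF, Q=1μC, V=0.20V), C3(4μF, Q=2μC, V=0.50V), C4(2μF, Q=5μC, V=2.50V), C5(5μF, Q=15μC, V=3.00V)
Op 1: CLOSE 2-4: Q_total=6.00, C_total=7.00, V=0.86; Q2=4.29, Q4=1.71; dissipated=3.779
Op 2: CLOSE 2-1: Q_total=14.29, C_total=10.00, V=1.43; Q2=7.14, Q1=7.14; dissipated=1.633
Final charges: Q1=7.14, Q2=7.14, Q3=2.00, Q4=1.71, Q5=15.00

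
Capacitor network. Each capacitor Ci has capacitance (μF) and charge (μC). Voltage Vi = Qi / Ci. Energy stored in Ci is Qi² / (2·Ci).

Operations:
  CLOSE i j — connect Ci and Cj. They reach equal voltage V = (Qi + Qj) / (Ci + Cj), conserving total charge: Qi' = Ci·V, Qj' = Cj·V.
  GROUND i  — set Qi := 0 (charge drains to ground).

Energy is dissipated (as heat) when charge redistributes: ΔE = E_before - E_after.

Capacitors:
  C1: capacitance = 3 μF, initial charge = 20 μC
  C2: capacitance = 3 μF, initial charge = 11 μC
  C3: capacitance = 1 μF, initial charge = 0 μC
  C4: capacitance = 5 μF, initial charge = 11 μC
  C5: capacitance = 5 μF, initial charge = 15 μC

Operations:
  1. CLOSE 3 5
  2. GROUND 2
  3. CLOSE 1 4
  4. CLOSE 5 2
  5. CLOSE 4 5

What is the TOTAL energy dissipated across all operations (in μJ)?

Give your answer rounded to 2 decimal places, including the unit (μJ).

Initial: C1(3μF, Q=20μC, V=6.67V), C2(3μF, Q=11μC, V=3.67V), C3(1μF, Q=0μC, V=0.00V), C4(5μF, Q=11μC, V=2.20V), C5(5μF, Q=15μC, V=3.00V)
Op 1: CLOSE 3-5: Q_total=15.00, C_total=6.00, V=2.50; Q3=2.50, Q5=12.50; dissipated=3.750
Op 2: GROUND 2: Q2=0; energy lost=20.167
Op 3: CLOSE 1-4: Q_total=31.00, C_total=8.00, V=3.88; Q1=11.62, Q4=19.38; dissipated=18.704
Op 4: CLOSE 5-2: Q_total=12.50, C_total=8.00, V=1.56; Q5=7.81, Q2=4.69; dissipated=5.859
Op 5: CLOSE 4-5: Q_total=27.19, C_total=10.00, V=2.72; Q4=13.59, Q5=13.59; dissipated=6.685
Total dissipated: 55.165 μJ

Answer: 55.16 μJ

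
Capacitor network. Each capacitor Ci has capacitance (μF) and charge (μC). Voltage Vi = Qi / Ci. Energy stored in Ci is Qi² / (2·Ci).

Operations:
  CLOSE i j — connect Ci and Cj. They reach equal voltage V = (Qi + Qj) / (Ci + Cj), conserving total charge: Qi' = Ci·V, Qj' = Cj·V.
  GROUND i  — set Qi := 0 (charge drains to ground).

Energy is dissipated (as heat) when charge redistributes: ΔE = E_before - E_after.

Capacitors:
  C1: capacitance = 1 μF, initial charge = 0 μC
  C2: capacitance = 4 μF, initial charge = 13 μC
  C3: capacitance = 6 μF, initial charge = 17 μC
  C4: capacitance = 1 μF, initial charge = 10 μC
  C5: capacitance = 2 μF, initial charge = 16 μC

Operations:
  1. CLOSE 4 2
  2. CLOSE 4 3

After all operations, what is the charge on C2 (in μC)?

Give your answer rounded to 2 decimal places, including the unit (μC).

Initial: C1(1μF, Q=0μC, V=0.00V), C2(4μF, Q=13μC, V=3.25V), C3(6μF, Q=17μC, V=2.83V), C4(1μF, Q=10μC, V=10.00V), C5(2μF, Q=16μC, V=8.00V)
Op 1: CLOSE 4-2: Q_total=23.00, C_total=5.00, V=4.60; Q4=4.60, Q2=18.40; dissipated=18.225
Op 2: CLOSE 4-3: Q_total=21.60, C_total=7.00, V=3.09; Q4=3.09, Q3=18.51; dissipated=1.338
Final charges: Q1=0.00, Q2=18.40, Q3=18.51, Q4=3.09, Q5=16.00

Answer: 18.40 μC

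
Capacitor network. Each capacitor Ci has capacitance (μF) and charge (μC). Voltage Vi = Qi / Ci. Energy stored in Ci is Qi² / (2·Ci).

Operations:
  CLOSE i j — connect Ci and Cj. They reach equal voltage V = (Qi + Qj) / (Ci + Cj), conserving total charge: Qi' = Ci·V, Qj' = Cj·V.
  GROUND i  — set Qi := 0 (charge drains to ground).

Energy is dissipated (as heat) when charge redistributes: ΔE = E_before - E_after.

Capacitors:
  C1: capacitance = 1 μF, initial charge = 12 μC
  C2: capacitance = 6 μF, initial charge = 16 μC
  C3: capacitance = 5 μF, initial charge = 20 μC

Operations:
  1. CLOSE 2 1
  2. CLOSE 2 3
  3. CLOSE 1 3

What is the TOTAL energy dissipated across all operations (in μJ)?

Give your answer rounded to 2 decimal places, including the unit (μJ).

Initial: C1(1μF, Q=12μC, V=12.00V), C2(6μF, Q=16μC, V=2.67V), C3(5μF, Q=20μC, V=4.00V)
Op 1: CLOSE 2-1: Q_total=28.00, C_total=7.00, V=4.00; Q2=24.00, Q1=4.00; dissipated=37.333
Op 2: CLOSE 2-3: Q_total=44.00, C_total=11.00, V=4.00; Q2=24.00, Q3=20.00; dissipated=0.000
Op 3: CLOSE 1-3: Q_total=24.00, C_total=6.00, V=4.00; Q1=4.00, Q3=20.00; dissipated=0.000
Total dissipated: 37.333 μJ

Answer: 37.33 μJ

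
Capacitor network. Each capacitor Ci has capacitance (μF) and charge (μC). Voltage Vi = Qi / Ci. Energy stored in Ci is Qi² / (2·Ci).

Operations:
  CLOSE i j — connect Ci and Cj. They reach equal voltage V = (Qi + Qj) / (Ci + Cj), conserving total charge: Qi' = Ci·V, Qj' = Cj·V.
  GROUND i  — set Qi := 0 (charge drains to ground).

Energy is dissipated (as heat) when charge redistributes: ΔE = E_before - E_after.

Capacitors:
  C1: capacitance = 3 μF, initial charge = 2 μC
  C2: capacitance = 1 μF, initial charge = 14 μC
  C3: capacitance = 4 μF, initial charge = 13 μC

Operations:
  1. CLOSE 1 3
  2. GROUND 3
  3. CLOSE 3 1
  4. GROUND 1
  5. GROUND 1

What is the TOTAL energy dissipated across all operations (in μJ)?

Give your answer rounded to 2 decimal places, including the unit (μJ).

Answer: 20.10 μJ

Derivation:
Initial: C1(3μF, Q=2μC, V=0.67V), C2(1μF, Q=14μC, V=14.00V), C3(4μF, Q=13μC, V=3.25V)
Op 1: CLOSE 1-3: Q_total=15.00, C_total=7.00, V=2.14; Q1=6.43, Q3=8.57; dissipated=5.720
Op 2: GROUND 3: Q3=0; energy lost=9.184
Op 3: CLOSE 3-1: Q_total=6.43, C_total=7.00, V=0.92; Q3=3.67, Q1=2.76; dissipated=3.936
Op 4: GROUND 1: Q1=0; energy lost=1.265
Op 5: GROUND 1: Q1=0; energy lost=0.000
Total dissipated: 20.105 μJ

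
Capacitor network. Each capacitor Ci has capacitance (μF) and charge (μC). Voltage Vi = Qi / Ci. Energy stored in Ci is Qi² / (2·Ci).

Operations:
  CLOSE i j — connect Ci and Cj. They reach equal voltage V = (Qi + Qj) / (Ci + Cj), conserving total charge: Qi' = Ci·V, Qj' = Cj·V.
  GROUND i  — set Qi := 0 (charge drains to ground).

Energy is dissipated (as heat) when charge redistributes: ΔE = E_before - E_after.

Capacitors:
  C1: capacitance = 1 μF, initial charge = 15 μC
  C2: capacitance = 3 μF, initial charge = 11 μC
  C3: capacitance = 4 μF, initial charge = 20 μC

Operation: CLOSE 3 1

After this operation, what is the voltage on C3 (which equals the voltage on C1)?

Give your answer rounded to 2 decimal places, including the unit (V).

Initial: C1(1μF, Q=15μC, V=15.00V), C2(3μF, Q=11μC, V=3.67V), C3(4μF, Q=20μC, V=5.00V)
Op 1: CLOSE 3-1: Q_total=35.00, C_total=5.00, V=7.00; Q3=28.00, Q1=7.00; dissipated=40.000

Answer: 7.00 V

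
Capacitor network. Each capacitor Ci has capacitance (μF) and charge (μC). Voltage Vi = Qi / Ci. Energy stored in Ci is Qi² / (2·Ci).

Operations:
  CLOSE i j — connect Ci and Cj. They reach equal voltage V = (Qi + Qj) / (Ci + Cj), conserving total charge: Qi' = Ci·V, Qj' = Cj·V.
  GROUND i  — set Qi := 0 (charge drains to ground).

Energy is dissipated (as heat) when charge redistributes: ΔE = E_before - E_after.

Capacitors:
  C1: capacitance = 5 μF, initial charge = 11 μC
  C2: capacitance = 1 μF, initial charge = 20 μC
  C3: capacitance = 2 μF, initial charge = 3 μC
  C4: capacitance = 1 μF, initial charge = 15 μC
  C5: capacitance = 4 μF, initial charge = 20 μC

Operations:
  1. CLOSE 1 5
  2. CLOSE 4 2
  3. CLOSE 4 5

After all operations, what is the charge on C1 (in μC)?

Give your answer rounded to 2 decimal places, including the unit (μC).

Initial: C1(5μF, Q=11μC, V=2.20V), C2(1μF, Q=20μC, V=20.00V), C3(2μF, Q=3μC, V=1.50V), C4(1μF, Q=15μC, V=15.00V), C5(4μF, Q=20μC, V=5.00V)
Op 1: CLOSE 1-5: Q_total=31.00, C_total=9.00, V=3.44; Q1=17.22, Q5=13.78; dissipated=8.711
Op 2: CLOSE 4-2: Q_total=35.00, C_total=2.00, V=17.50; Q4=17.50, Q2=17.50; dissipated=6.250
Op 3: CLOSE 4-5: Q_total=31.28, C_total=5.00, V=6.26; Q4=6.26, Q5=25.02; dissipated=79.023
Final charges: Q1=17.22, Q2=17.50, Q3=3.00, Q4=6.26, Q5=25.02

Answer: 17.22 μC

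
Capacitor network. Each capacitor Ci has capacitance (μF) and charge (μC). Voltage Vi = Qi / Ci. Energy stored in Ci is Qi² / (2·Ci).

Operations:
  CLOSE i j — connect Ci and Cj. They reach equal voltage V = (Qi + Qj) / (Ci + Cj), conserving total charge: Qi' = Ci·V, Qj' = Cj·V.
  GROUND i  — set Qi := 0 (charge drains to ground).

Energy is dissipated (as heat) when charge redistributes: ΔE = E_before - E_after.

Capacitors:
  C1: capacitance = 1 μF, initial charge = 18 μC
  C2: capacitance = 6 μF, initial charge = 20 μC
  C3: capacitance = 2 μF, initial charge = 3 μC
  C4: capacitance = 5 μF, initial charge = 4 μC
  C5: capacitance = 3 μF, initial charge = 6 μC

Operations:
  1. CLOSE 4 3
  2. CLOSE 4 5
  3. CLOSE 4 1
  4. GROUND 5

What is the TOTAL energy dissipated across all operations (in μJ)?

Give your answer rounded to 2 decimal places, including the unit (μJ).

Initial: C1(1μF, Q=18μC, V=18.00V), C2(6μF, Q=20μC, V=3.33V), C3(2μF, Q=3μC, V=1.50V), C4(5μF, Q=4μC, V=0.80V), C5(3μF, Q=6μC, V=2.00V)
Op 1: CLOSE 4-3: Q_total=7.00, C_total=7.00, V=1.00; Q4=5.00, Q3=2.00; dissipated=0.350
Op 2: CLOSE 4-5: Q_total=11.00, C_total=8.00, V=1.38; Q4=6.88, Q5=4.12; dissipated=0.938
Op 3: CLOSE 4-1: Q_total=24.88, C_total=6.00, V=4.15; Q4=20.73, Q1=4.15; dissipated=115.163
Op 4: GROUND 5: Q5=0; energy lost=2.836
Total dissipated: 119.286 μJ

Answer: 119.29 μJ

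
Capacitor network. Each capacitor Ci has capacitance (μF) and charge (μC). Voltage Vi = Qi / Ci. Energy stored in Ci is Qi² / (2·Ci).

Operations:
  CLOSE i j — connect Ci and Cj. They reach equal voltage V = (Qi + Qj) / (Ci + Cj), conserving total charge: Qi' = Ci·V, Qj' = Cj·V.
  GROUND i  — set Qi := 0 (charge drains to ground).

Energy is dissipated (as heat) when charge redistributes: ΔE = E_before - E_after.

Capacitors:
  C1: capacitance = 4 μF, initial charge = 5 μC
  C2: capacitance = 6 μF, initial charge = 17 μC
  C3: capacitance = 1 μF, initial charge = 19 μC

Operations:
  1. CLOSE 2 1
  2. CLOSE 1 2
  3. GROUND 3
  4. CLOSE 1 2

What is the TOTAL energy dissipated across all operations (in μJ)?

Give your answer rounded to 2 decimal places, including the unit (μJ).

Initial: C1(4μF, Q=5μC, V=1.25V), C2(6μF, Q=17μC, V=2.83V), C3(1μF, Q=19μC, V=19.00V)
Op 1: CLOSE 2-1: Q_total=22.00, C_total=10.00, V=2.20; Q2=13.20, Q1=8.80; dissipated=3.008
Op 2: CLOSE 1-2: Q_total=22.00, C_total=10.00, V=2.20; Q1=8.80, Q2=13.20; dissipated=0.000
Op 3: GROUND 3: Q3=0; energy lost=180.500
Op 4: CLOSE 1-2: Q_total=22.00, C_total=10.00, V=2.20; Q1=8.80, Q2=13.20; dissipated=0.000
Total dissipated: 183.508 μJ

Answer: 183.51 μJ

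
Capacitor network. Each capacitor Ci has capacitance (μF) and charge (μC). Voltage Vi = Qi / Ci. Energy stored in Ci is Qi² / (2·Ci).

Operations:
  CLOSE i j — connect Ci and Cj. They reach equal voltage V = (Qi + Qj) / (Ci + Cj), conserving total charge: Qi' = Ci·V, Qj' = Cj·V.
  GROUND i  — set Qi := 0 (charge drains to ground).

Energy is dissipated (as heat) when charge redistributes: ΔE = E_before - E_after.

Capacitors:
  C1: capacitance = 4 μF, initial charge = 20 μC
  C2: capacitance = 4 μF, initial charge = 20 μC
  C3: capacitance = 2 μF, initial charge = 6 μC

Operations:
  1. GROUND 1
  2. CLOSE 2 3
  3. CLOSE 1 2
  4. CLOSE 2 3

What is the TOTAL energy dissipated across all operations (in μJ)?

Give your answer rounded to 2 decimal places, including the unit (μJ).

Initial: C1(4μF, Q=20μC, V=5.00V), C2(4μF, Q=20μC, V=5.00V), C3(2μF, Q=6μC, V=3.00V)
Op 1: GROUND 1: Q1=0; energy lost=50.000
Op 2: CLOSE 2-3: Q_total=26.00, C_total=6.00, V=4.33; Q2=17.33, Q3=8.67; dissipated=2.667
Op 3: CLOSE 1-2: Q_total=17.33, C_total=8.00, V=2.17; Q1=8.67, Q2=8.67; dissipated=18.778
Op 4: CLOSE 2-3: Q_total=17.33, C_total=6.00, V=2.89; Q2=11.56, Q3=5.78; dissipated=3.130
Total dissipated: 74.574 μJ

Answer: 74.57 μJ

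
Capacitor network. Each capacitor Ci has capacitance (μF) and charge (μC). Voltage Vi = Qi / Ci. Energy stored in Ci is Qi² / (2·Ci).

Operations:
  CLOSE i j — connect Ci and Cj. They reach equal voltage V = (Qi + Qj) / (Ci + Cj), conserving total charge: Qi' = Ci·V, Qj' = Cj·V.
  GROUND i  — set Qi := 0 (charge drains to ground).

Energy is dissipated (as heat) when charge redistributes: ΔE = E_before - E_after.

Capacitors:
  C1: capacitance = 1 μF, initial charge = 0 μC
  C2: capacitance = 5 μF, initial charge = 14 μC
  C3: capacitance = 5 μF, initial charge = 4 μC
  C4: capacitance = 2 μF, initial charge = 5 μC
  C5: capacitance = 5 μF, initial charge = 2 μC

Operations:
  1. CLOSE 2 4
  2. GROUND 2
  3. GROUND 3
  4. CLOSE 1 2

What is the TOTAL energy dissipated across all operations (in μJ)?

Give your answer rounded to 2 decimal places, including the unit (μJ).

Answer: 20.08 μJ

Derivation:
Initial: C1(1μF, Q=0μC, V=0.00V), C2(5μF, Q=14μC, V=2.80V), C3(5μF, Q=4μC, V=0.80V), C4(2μF, Q=5μC, V=2.50V), C5(5μF, Q=2μC, V=0.40V)
Op 1: CLOSE 2-4: Q_total=19.00, C_total=7.00, V=2.71; Q2=13.57, Q4=5.43; dissipated=0.064
Op 2: GROUND 2: Q2=0; energy lost=18.418
Op 3: GROUND 3: Q3=0; energy lost=1.600
Op 4: CLOSE 1-2: Q_total=0.00, C_total=6.00, V=0.00; Q1=0.00, Q2=0.00; dissipated=0.000
Total dissipated: 20.083 μJ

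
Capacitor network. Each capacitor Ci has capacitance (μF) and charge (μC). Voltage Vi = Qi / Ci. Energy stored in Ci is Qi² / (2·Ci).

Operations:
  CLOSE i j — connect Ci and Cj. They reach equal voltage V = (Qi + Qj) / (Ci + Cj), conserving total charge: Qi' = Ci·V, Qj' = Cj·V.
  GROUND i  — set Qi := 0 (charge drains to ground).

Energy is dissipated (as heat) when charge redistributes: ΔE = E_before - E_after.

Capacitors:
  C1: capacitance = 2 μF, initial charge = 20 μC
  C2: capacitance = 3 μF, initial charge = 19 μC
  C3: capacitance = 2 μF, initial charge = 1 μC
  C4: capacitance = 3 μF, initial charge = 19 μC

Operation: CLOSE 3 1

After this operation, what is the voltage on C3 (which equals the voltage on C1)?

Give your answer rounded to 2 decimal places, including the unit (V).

Answer: 5.25 V

Derivation:
Initial: C1(2μF, Q=20μC, V=10.00V), C2(3μF, Q=19μC, V=6.33V), C3(2μF, Q=1μC, V=0.50V), C4(3μF, Q=19μC, V=6.33V)
Op 1: CLOSE 3-1: Q_total=21.00, C_total=4.00, V=5.25; Q3=10.50, Q1=10.50; dissipated=45.125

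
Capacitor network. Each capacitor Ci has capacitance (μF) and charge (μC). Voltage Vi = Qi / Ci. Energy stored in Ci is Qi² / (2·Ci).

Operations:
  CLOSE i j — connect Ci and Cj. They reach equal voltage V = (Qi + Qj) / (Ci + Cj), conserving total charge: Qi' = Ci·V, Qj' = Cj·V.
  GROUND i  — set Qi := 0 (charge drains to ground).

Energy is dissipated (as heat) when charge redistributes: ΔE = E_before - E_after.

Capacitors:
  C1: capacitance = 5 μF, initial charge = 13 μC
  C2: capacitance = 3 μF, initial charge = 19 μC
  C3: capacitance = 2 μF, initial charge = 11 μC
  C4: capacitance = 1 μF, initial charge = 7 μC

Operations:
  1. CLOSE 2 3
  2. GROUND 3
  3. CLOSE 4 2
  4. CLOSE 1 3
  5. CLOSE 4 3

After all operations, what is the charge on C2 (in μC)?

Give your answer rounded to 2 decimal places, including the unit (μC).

Initial: C1(5μF, Q=13μC, V=2.60V), C2(3μF, Q=19μC, V=6.33V), C3(2μF, Q=11μC, V=5.50V), C4(1μF, Q=7μC, V=7.00V)
Op 1: CLOSE 2-3: Q_total=30.00, C_total=5.00, V=6.00; Q2=18.00, Q3=12.00; dissipated=0.417
Op 2: GROUND 3: Q3=0; energy lost=36.000
Op 3: CLOSE 4-2: Q_total=25.00, C_total=4.00, V=6.25; Q4=6.25, Q2=18.75; dissipated=0.375
Op 4: CLOSE 1-3: Q_total=13.00, C_total=7.00, V=1.86; Q1=9.29, Q3=3.71; dissipated=4.829
Op 5: CLOSE 4-3: Q_total=9.96, C_total=3.00, V=3.32; Q4=3.32, Q3=6.64; dissipated=6.432
Final charges: Q1=9.29, Q2=18.75, Q3=6.64, Q4=3.32

Answer: 18.75 μC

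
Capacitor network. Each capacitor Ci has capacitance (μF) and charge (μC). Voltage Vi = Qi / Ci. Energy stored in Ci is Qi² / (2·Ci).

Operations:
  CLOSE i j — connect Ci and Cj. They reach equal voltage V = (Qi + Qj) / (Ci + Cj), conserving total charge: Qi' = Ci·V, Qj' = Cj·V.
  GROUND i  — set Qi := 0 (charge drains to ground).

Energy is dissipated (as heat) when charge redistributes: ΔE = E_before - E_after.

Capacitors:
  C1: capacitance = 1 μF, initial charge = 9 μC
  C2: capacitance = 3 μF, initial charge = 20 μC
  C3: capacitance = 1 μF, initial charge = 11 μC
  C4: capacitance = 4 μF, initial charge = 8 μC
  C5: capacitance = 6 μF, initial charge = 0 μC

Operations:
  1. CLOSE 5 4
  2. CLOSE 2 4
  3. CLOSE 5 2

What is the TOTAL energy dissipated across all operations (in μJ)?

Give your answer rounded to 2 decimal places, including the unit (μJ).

Initial: C1(1μF, Q=9μC, V=9.00V), C2(3μF, Q=20μC, V=6.67V), C3(1μF, Q=11μC, V=11.00V), C4(4μF, Q=8μC, V=2.00V), C5(6μF, Q=0μC, V=0.00V)
Op 1: CLOSE 5-4: Q_total=8.00, C_total=10.00, V=0.80; Q5=4.80, Q4=3.20; dissipated=4.800
Op 2: CLOSE 2-4: Q_total=23.20, C_total=7.00, V=3.31; Q2=9.94, Q4=13.26; dissipated=29.501
Op 3: CLOSE 5-2: Q_total=14.74, C_total=9.00, V=1.64; Q5=9.83, Q2=4.91; dissipated=6.322
Total dissipated: 40.623 μJ

Answer: 40.62 μJ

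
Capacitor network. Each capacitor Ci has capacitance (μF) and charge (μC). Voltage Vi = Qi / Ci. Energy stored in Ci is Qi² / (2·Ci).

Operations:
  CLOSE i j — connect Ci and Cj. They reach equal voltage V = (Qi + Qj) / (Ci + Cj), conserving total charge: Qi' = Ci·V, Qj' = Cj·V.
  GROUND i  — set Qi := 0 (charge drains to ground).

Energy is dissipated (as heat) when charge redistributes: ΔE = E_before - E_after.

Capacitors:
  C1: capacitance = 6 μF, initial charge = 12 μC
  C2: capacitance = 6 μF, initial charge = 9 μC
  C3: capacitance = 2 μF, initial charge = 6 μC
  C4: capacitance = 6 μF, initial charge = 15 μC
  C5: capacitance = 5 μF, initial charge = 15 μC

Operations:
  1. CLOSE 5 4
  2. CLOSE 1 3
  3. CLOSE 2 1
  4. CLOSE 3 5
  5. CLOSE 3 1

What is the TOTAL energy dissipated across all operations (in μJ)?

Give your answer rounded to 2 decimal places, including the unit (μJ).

Answer: 2.48 μJ

Derivation:
Initial: C1(6μF, Q=12μC, V=2.00V), C2(6μF, Q=9μC, V=1.50V), C3(2μF, Q=6μC, V=3.00V), C4(6μF, Q=15μC, V=2.50V), C5(5μF, Q=15μC, V=3.00V)
Op 1: CLOSE 5-4: Q_total=30.00, C_total=11.00, V=2.73; Q5=13.64, Q4=16.36; dissipated=0.341
Op 2: CLOSE 1-3: Q_total=18.00, C_total=8.00, V=2.25; Q1=13.50, Q3=4.50; dissipated=0.750
Op 3: CLOSE 2-1: Q_total=22.50, C_total=12.00, V=1.88; Q2=11.25, Q1=11.25; dissipated=0.844
Op 4: CLOSE 3-5: Q_total=18.14, C_total=7.00, V=2.59; Q3=5.18, Q5=12.95; dissipated=0.163
Op 5: CLOSE 3-1: Q_total=16.43, C_total=8.00, V=2.05; Q3=4.11, Q1=12.32; dissipated=0.384
Total dissipated: 2.482 μJ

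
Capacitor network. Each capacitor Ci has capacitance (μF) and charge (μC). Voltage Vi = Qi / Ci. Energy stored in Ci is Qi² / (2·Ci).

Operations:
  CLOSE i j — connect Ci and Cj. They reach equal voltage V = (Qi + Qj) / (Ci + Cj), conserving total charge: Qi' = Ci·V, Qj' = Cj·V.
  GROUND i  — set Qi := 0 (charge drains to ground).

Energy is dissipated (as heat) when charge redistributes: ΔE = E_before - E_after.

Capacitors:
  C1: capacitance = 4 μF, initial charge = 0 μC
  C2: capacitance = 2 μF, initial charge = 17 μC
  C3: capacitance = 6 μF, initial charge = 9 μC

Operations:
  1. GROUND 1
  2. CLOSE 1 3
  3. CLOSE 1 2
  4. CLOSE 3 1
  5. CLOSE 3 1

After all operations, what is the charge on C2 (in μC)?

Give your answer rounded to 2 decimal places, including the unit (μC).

Answer: 6.87 μC

Derivation:
Initial: C1(4μF, Q=0μC, V=0.00V), C2(2μF, Q=17μC, V=8.50V), C3(6μF, Q=9μC, V=1.50V)
Op 1: GROUND 1: Q1=0; energy lost=0.000
Op 2: CLOSE 1-3: Q_total=9.00, C_total=10.00, V=0.90; Q1=3.60, Q3=5.40; dissipated=2.700
Op 3: CLOSE 1-2: Q_total=20.60, C_total=6.00, V=3.43; Q1=13.73, Q2=6.87; dissipated=38.507
Op 4: CLOSE 3-1: Q_total=19.13, C_total=10.00, V=1.91; Q3=11.48, Q1=7.65; dissipated=7.701
Op 5: CLOSE 3-1: Q_total=19.13, C_total=10.00, V=1.91; Q3=11.48, Q1=7.65; dissipated=0.000
Final charges: Q1=7.65, Q2=6.87, Q3=11.48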